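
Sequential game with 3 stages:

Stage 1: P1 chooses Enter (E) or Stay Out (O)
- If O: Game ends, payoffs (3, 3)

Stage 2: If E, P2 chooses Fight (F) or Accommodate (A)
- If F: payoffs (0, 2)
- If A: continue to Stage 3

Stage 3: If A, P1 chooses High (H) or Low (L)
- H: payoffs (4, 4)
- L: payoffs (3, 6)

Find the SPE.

SPE: (E, A, H); Outcome (4, 4)

Work:
Stage 3: P1 chooses H (4 vs 3)
Stage 2: P2: F->2, A->4 (anticipating H). Choose A
Stage 1: P1: O->3, E->4 (anticipating A, H). Choose E
SPE path: E -> A -> H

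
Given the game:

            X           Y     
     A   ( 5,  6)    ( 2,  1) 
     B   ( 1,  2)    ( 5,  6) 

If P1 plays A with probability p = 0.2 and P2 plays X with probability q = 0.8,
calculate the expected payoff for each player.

E[P1] = 2.32, E[P2] = 3.24

Work:
E[P1] = p·q·π₁(A,X) + p·(1-q)·π₁(A,Y) + (1-p)·q·π₁(B,X) + (1-p)·(1-q)·π₁(B,Y)
= 0.2·0.8·5 + 0.2·0.2·2 + 0.8·0.8·1 + 0.8·0.2·5
= 2.32

E[P2] = 3.24 (similar calculation)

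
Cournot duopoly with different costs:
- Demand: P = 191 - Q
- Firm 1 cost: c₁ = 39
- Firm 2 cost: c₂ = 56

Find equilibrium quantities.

q₁* = 56.33, q₂* = 39.33

Work:
Reaction: q₁ = (191 - 39 - q₂)/2
Reaction: q₂ = (191 - 56 - q₁)/2
Solve simultaneously:
q₁* = (191 - 2×39 + 56)/3 = 56.33
q₂* = (191 - 2×56 + 39)/3 = 39.33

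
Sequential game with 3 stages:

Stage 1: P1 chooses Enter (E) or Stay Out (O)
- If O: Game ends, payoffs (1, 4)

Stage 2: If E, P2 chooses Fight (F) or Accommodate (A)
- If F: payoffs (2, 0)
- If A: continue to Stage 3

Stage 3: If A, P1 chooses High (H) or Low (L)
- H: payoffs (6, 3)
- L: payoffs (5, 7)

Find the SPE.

SPE: (E, A, H); Outcome (6, 3)

Work:
Stage 3: P1 chooses H (6 vs 5)
Stage 2: P2: F->0, A->3 (anticipating H). Choose A
Stage 1: P1: O->1, E->6 (anticipating A, H). Choose E
SPE path: E -> A -> H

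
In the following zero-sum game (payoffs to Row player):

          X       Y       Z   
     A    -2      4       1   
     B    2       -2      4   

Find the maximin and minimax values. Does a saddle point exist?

Maximin = -2, Minimax = 2, Saddle: False

Work:
Row minimums: [-2, -2] → maximin = -2
Column maximums: [2, 4, 4] → minimax = 2
No saddle point (maximin ≠ minimax). Mixed strategy needed.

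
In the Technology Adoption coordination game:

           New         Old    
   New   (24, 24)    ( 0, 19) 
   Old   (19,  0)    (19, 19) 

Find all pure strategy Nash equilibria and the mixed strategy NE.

Pure NE: (New, New) and (Old, Old); Mixed NE: p = 0.7917, q = 0.7917

Work:
Check pure NE:
(New, New): (24, 24) - no unilateral deviation beneficial
(Old, Old): (19, 19) - no unilateral deviation beneficial
Mixed NE: P1 plays New with p = 0.7917, P2 plays New with q = 0.7917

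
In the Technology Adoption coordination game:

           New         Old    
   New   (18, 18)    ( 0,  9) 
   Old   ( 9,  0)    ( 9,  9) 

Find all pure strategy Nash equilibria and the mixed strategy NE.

Pure NE: (New, New) and (Old, Old); Mixed NE: p = 0.5, q = 0.5

Work:
Check pure NE:
(New, New): (18, 18) - no unilateral deviation beneficial
(Old, Old): (9, 9) - no unilateral deviation beneficial
Mixed NE: P1 plays New with p = 0.5, P2 plays New with q = 0.5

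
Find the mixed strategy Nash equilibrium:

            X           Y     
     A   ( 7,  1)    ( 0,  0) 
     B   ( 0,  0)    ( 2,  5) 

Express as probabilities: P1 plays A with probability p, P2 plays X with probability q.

p = 0.8333, q = 0.2222

Work:
Find probabilities that make opponent indifferent:
P2 chooses q to make P1 indifferent between A and B
P1 chooses p to make P2 indifferent between X and Y
Mixed NE: P1 plays (A: 0.8333, B: 0.1667), P2 plays (X: 0.2222, Y: 0.7778)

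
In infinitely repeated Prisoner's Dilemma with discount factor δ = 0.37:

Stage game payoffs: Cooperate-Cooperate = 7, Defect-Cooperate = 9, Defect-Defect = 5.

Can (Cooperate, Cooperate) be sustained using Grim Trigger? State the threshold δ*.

δ* = 0.5; since δ = 0.37 < 0.5, cooperation cannot be sustained

Work:
For Grim Trigger:
Cooperate forever: 7/(1-δ)
Defect then punished: 9 + 5·δ/(1-δ)
Need: 7/(1-δ) ≥ 9 + 5·δ/(1-δ)
Solving: δ ≥ (T-R)/(T-P) = (9-7)/(9-5) = 0.5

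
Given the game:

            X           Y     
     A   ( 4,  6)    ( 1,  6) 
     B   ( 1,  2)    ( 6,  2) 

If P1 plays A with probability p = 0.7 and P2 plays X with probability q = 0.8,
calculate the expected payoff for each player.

E[P1] = 2.98, E[P2] = 4.8

Work:
E[P1] = p·q·π₁(A,X) + p·(1-q)·π₁(A,Y) + (1-p)·q·π₁(B,X) + (1-p)·(1-q)·π₁(B,Y)
= 0.7·0.8·4 + 0.7·0.2·1 + 0.3·0.8·1 + 0.3·0.2·6
= 2.98

E[P2] = 4.8 (similar calculation)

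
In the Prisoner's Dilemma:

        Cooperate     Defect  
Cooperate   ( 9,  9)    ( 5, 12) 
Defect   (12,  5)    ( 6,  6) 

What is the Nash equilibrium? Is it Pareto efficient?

(Defect, Defect) is NE; not Pareto efficient

Work:
Defect dominates Cooperate for both players:
If P2 cooperates: Defect (12) > Cooperate (9)
If P2 defects: Defect (6) > Cooperate (5)
NE: (Defect, Defect) with payoff (6, 6)
But (Cooperate, Cooperate) = (9, 9) Pareto dominates (6, 6)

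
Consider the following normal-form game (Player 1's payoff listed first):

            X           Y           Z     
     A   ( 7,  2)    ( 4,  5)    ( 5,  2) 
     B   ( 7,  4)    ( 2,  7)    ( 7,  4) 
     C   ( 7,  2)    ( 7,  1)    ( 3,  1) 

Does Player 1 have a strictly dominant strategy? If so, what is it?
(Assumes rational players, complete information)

No strictly dominant strategy exists for Player 1

Work:
A strategy strictly dominates another if it gives a strictly higher payoff against every opponent action. Compare each pair of P1's strategies column-by-column:
  A vs B: [7 vs 7, 4 vs 2, 5 vs 7] → A does not strictly dominate B (column X: 7 ≤ 7)
  A vs C: [7 vs 7, 4 vs 7, 5 vs 3] → A does not strictly dominate C (column X: 7 ≤ 7)
  B vs A: [7 vs 7, 2 vs 4, 7 vs 5] → B does not strictly dominate A (column X: 7 ≤ 7)
  B vs C: [7 vs 7, 2 vs 7, 7 vs 3] → B does not strictly dominate C (column X: 7 ≤ 7)
  C vs A: [7 vs 7, 7 vs 4, 3 vs 5] → C does not strictly dominate A (column X: 7 ≤ 7)
  C vs B: [7 vs 7, 7 vs 2, 3 vs 7] → C does not strictly dominate B (column X: 7 ≤ 7)
No single strategy strictly dominates all others → no strictly dominant strategy.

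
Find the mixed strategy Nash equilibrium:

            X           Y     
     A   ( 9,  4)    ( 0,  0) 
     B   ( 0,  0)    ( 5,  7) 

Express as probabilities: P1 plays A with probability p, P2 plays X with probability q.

p = 0.6364, q = 0.3571

Work:
Find probabilities that make opponent indifferent:
P2 chooses q to make P1 indifferent between A and B
P1 chooses p to make P2 indifferent between X and Y
Mixed NE: P1 plays (A: 0.6364, B: 0.3636), P2 plays (X: 0.3571, Y: 0.6429)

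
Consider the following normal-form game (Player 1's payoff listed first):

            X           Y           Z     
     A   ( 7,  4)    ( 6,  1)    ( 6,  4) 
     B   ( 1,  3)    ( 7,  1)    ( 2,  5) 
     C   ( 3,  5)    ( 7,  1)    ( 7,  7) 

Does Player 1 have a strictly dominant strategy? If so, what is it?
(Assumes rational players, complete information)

No strictly dominant strategy exists for Player 1

Work:
A strategy strictly dominates another if it gives a strictly higher payoff against every opponent action. Compare each pair of P1's strategies column-by-column:
  A vs B: [7 vs 1, 6 vs 7, 6 vs 2] → A does not strictly dominate B (column Y: 6 ≤ 7)
  A vs C: [7 vs 3, 6 vs 7, 6 vs 7] → A does not strictly dominate C (column Y: 6 ≤ 7)
  B vs A: [1 vs 7, 7 vs 6, 2 vs 6] → B does not strictly dominate A (column X: 1 ≤ 7)
  B vs C: [1 vs 3, 7 vs 7, 2 vs 7] → B does not strictly dominate C (column X: 1 ≤ 3)
  C vs A: [3 vs 7, 7 vs 6, 7 vs 6] → C does not strictly dominate A (column X: 3 ≤ 7)
  C vs B: [3 vs 1, 7 vs 7, 7 vs 2] → C does not strictly dominate B (column Y: 7 ≤ 7)
No single strategy strictly dominates all others → no strictly dominant strategy.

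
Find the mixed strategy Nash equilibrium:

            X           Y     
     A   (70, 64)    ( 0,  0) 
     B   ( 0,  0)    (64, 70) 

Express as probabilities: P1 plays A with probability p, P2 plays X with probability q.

p = 0.5224, q = 0.4776

Work:
Find probabilities that make opponent indifferent:
P2 chooses q to make P1 indifferent between A and B
P1 chooses p to make P2 indifferent between X and Y
Mixed NE: P1 plays (A: 0.5224, B: 0.4776), P2 plays (X: 0.4776, Y: 0.5224)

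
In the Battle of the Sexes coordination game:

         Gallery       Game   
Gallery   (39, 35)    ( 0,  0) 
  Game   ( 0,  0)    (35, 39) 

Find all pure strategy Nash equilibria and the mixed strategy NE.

Pure NE: (Gallery, Gallery) and (Game, Game); Mixed NE: p = 0.527, q = 0.473

Work:
Check pure NE:
(Gallery, Gallery): (39, 35) - no unilateral deviation beneficial
(Game, Game): (35, 39) - no unilateral deviation beneficial
Mixed NE: P1 plays Gallery with p = 0.527, P2 plays Gallery with q = 0.473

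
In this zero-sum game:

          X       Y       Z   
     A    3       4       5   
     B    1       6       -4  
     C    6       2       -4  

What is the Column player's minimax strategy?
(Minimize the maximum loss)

Column should play Z, value = 5

Work:
Column player minimizes Row's maximum payoff:
Column X: max payoff to Row = 6
Column Y: max payoff to Row = 6
Column Z: max payoff to Row = 5
Minimum is 5, achieved by column Z.
Minimax strategy: Z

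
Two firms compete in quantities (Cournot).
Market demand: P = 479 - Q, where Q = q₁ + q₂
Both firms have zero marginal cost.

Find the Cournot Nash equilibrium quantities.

q₁* = q₂* = 159.67; P* = 159.67

Work:
Profit: π_i = P·q_i = (a - q_i - q_j)·q_i
FOC: ∂π_i/∂q_i = a - 2q_i - q_j = 0
Reaction function: q_i = (479 - q_j)/2
Symmetry: q* = 479/3 = 159.67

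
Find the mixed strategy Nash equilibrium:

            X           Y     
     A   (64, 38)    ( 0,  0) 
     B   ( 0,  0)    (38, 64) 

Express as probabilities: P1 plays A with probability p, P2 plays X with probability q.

p = 0.6275, q = 0.3725

Work:
Find probabilities that make opponent indifferent:
P2 chooses q to make P1 indifferent between A and B
P1 chooses p to make P2 indifferent between X and Y
Mixed NE: P1 plays (A: 0.6275, B: 0.3725), P2 plays (X: 0.3725, Y: 0.6275)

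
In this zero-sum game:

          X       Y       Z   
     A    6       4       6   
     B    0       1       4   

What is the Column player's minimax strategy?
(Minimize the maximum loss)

Column should play Y, value = 4

Work:
Column player minimizes Row's maximum payoff:
Column X: max payoff to Row = 6
Column Y: max payoff to Row = 4
Column Z: max payoff to Row = 6
Minimum is 4, achieved by column Y.
Minimax strategy: Y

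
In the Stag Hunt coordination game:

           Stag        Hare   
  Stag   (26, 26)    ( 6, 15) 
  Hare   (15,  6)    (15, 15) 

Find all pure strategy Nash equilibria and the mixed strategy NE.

Pure NE: (Stag, Stag) and (Hare, Hare); Mixed NE: p = 0.45, q = 0.45

Work:
Check pure NE:
(Stag, Stag): (26, 26) - no unilateral deviation beneficial
(Hare, Hare): (15, 15) - no unilateral deviation beneficial
Mixed NE: P1 plays Stag with p = 0.45, P2 plays Stag with q = 0.45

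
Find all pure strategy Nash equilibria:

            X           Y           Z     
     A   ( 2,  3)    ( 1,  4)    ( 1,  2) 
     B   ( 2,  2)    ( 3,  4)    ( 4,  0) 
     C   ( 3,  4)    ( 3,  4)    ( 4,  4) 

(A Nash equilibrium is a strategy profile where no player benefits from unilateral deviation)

Nash equilibrium: (B, Y), (C, X), (C, Y), (C, Z)

Work:
Best responses:
  P1 vs X: payoffs [2, 2, 3] → best response C (payoff 3)
  P1 vs Y: payoffs [1, 3, 3] → best response B/C (payoff 3)
  P1 vs Z: payoffs [1, 4, 4] → best response B/C (payoff 4)
  P2 vs A: payoffs [3, 4, 2] → best response Y (payoff 4)
  P2 vs B: payoffs [2, 4, 0] → best response Y (payoff 4)
  P2 vs C: payoffs [4, 4, 4] → best response X/Y/Z (payoff 4)
Mutual best responses: (B,Y), (C,X), (C,Y), (C,Z) → Nash equilibria.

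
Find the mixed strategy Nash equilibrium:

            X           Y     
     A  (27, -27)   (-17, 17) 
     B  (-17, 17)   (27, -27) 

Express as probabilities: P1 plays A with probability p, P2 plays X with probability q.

p = 0.5, q = 0.5

Work:
Find probabilities that make opponent indifferent:
P2 chooses q to make P1 indifferent between A and B
P1 chooses p to make P2 indifferent between X and Y
Mixed NE: P1 plays (A: 0.5, B: 0.5), P2 plays (X: 0.5, Y: 0.5)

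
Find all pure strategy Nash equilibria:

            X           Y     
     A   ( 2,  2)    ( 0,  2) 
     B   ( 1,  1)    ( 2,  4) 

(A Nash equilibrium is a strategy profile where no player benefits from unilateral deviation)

Nash equilibrium: (A, X), (B, Y)

Work:
Best responses:
  P1 vs X: payoffs [2, 1] → best response A (payoff 2)
  P1 vs Y: payoffs [0, 2] → best response B (payoff 2)
  P2 vs A: payoffs [2, 2] → best response X/Y (payoff 2)
  P2 vs B: payoffs [1, 4] → best response Y (payoff 4)
Mutual best responses: (A,X), (B,Y) → Nash equilibria.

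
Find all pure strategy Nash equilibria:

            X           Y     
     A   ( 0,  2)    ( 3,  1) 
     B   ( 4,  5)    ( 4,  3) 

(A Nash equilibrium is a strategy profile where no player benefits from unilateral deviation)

Nash equilibrium: (B, X)

Work:
Best responses:
  P1 vs X: payoffs [0, 4] → best response B (payoff 4)
  P1 vs Y: payoffs [3, 4] → best response B (payoff 4)
  P2 vs A: payoffs [2, 1] → best response X (payoff 2)
  P2 vs B: payoffs [5, 3] → best response X (payoff 5)
Mutual best responses: (B,X) → Nash equilibria.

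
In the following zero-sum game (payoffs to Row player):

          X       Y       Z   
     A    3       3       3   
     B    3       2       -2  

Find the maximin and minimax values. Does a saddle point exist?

Maximin = 3, Minimax = 3, Saddle: True

Work:
Row minimums: [3, -2] → maximin = 3
Column maximums: [3, 3, 3] → minimax = 3
Saddle point exists! Game value = 3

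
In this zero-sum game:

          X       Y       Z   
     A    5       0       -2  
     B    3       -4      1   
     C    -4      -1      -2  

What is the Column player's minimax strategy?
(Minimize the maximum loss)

Column should play Y, value = 0

Work:
Column player minimizes Row's maximum payoff:
Column X: max payoff to Row = 5
Column Y: max payoff to Row = 0
Column Z: max payoff to Row = 1
Minimum is 0, achieved by column Y.
Minimax strategy: Y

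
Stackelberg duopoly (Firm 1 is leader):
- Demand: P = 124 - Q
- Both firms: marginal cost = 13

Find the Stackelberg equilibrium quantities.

q₁* (leader) = 55.5, q₂* (follower) = 27.75

Work:
Follower's reaction: q₂ = (a - c - q₁)/2
Leader substitutes: π₁ = q₁·(a - q₁ - (a-c-q₁)/2 - c)
FOC: q₁* = (124 - 13)/2 = 55.50
Then: q₂* = (124 - 13 - 55.5)/2 = 27.75
Leader has first-mover advantage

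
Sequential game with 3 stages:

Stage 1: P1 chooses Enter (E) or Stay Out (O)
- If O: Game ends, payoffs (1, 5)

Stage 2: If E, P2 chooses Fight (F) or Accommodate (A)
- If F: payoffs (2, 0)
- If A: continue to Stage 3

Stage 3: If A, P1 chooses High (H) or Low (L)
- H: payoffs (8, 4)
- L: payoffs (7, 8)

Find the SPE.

SPE: (E, A, H); Outcome (8, 4)

Work:
Stage 3: P1 chooses H (8 vs 7)
Stage 2: P2: F->0, A->4 (anticipating H). Choose A
Stage 1: P1: O->1, E->8 (anticipating A, H). Choose E
SPE path: E -> A -> H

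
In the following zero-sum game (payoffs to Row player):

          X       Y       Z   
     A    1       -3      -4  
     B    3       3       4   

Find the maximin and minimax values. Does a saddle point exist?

Maximin = 3, Minimax = 3, Saddle: True

Work:
Row minimums: [-4, 3] → maximin = 3
Column maximums: [3, 3, 4] → minimax = 3
Saddle point exists! Game value = 3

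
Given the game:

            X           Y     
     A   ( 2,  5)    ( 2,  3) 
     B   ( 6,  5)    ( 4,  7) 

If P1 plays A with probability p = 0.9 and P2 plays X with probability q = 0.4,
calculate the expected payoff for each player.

E[P1] = 2.28, E[P2] = 4.04

Work:
E[P1] = p·q·π₁(A,X) + p·(1-q)·π₁(A,Y) + (1-p)·q·π₁(B,X) + (1-p)·(1-q)·π₁(B,Y)
= 0.9·0.4·2 + 0.9·0.6·2 + 0.1·0.4·6 + 0.1·0.6·4
= 2.28

E[P2] = 4.04 (similar calculation)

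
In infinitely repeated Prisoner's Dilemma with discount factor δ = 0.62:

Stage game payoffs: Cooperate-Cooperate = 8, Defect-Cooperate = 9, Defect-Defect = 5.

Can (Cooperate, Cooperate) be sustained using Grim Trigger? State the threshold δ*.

δ* = 0.25; since δ = 0.62 ≥ 0.25, cooperation can be sustained

Work:
For Grim Trigger:
Cooperate forever: 8/(1-δ)
Defect then punished: 9 + 5·δ/(1-δ)
Need: 8/(1-δ) ≥ 9 + 5·δ/(1-δ)
Solving: δ ≥ (T-R)/(T-P) = (9-8)/(9-5) = 0.25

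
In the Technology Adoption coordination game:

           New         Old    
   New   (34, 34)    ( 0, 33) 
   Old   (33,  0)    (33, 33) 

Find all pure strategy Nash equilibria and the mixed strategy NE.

Pure NE: (New, New) and (Old, Old); Mixed NE: p = 0.9706, q = 0.9706

Work:
Check pure NE:
(New, New): (34, 34) - no unilateral deviation beneficial
(Old, Old): (33, 33) - no unilateral deviation beneficial
Mixed NE: P1 plays New with p = 0.9706, P2 plays New with q = 0.9706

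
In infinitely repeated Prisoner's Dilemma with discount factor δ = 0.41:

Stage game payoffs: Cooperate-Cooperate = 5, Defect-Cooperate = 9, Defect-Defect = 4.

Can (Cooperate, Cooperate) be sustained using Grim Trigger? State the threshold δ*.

δ* = 0.8; since δ = 0.41 < 0.8, cooperation cannot be sustained

Work:
For Grim Trigger:
Cooperate forever: 5/(1-δ)
Defect then punished: 9 + 4·δ/(1-δ)
Need: 5/(1-δ) ≥ 9 + 4·δ/(1-δ)
Solving: δ ≥ (T-R)/(T-P) = (9-5)/(9-4) = 0.8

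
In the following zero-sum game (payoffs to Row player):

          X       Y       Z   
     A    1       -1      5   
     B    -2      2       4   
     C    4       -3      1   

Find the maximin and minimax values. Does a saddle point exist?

Maximin = -1, Minimax = 2, Saddle: False

Work:
Row minimums: [-1, -2, -3] → maximin = -1
Column maximums: [4, 2, 5] → minimax = 2
No saddle point (maximin ≠ minimax). Mixed strategy needed.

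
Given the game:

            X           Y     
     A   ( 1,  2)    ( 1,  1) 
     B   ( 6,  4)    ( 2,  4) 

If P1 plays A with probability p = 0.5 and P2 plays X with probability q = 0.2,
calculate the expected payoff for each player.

E[P1] = 1.9, E[P2] = 2.6

Work:
E[P1] = p·q·π₁(A,X) + p·(1-q)·π₁(A,Y) + (1-p)·q·π₁(B,X) + (1-p)·(1-q)·π₁(B,Y)
= 0.5·0.2·1 + 0.5·0.8·1 + 0.5·0.2·6 + 0.5·0.8·2
= 1.9

E[P2] = 2.6 (similar calculation)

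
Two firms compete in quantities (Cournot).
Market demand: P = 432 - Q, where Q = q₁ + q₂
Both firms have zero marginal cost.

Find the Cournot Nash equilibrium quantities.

q₁* = q₂* = 144.0; P* = 144.0

Work:
Profit: π_i = P·q_i = (a - q_i - q_j)·q_i
FOC: ∂π_i/∂q_i = a - 2q_i - q_j = 0
Reaction function: q_i = (432 - q_j)/2
Symmetry: q* = 432/3 = 144.0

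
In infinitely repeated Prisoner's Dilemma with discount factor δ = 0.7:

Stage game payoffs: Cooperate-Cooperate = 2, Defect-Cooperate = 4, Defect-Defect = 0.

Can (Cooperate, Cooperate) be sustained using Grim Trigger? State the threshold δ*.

δ* = 0.5; since δ = 0.7 ≥ 0.5, cooperation can be sustained

Work:
For Grim Trigger:
Cooperate forever: 2/(1-δ)
Defect then punished: 4 + 0·δ/(1-δ)
Need: 2/(1-δ) ≥ 4 + 0·δ/(1-δ)
Solving: δ ≥ (T-R)/(T-P) = (4-2)/(4-0) = 0.5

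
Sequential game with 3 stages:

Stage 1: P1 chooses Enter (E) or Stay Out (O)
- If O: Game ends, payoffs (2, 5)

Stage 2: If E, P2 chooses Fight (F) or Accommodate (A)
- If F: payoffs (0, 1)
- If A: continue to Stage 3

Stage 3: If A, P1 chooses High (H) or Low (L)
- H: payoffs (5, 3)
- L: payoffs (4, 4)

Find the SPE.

SPE: (E, A, H); Outcome (5, 3)

Work:
Stage 3: P1 chooses H (5 vs 4)
Stage 2: P2: F->1, A->3 (anticipating H). Choose A
Stage 1: P1: O->2, E->5 (anticipating A, H). Choose E
SPE path: E -> A -> H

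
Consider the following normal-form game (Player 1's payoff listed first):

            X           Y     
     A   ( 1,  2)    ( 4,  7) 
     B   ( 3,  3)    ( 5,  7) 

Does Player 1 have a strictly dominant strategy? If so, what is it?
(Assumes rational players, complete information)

Yes, Player 1's strictly dominant strategy is B

Work:
A strategy strictly dominates another if it gives a strictly higher payoff against every opponent action. Compare each pair of P1's strategies column-by-column:
  A vs B: [1 vs 3, 4 vs 5] → A does not strictly dominate B (column X: 1 ≤ 3)
  B vs A: [3 vs 1, 5 vs 4] → B strictly dominates A
B strictly dominates every other strategy → strictly dominant.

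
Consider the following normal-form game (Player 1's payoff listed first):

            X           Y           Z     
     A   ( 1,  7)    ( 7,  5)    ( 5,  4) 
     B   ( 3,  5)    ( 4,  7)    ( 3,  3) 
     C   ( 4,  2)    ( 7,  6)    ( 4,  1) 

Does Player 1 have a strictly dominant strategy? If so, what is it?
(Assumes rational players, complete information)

No strictly dominant strategy exists for Player 1

Work:
A strategy strictly dominates another if it gives a strictly higher payoff against every opponent action. Compare each pair of P1's strategies column-by-column:
  A vs B: [1 vs 3, 7 vs 4, 5 vs 3] → A does not strictly dominate B (column X: 1 ≤ 3)
  A vs C: [1 vs 4, 7 vs 7, 5 vs 4] → A does not strictly dominate C (column X: 1 ≤ 4)
  B vs A: [3 vs 1, 4 vs 7, 3 vs 5] → B does not strictly dominate A (column Y: 4 ≤ 7)
  B vs C: [3 vs 4, 4 vs 7, 3 vs 4] → B does not strictly dominate C (column X: 3 ≤ 4)
  C vs A: [4 vs 1, 7 vs 7, 4 vs 5] → C does not strictly dominate A (column Y: 7 ≤ 7)
  C vs B: [4 vs 3, 7 vs 4, 4 vs 3] → C strictly dominates B
No single strategy strictly dominates all others → no strictly dominant strategy.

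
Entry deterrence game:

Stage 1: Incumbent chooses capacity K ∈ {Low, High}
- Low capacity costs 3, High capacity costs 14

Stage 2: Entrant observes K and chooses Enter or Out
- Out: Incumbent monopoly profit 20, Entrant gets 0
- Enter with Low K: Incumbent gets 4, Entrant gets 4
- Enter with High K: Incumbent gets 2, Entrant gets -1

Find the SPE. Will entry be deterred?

SPE: (High, Enter|Low, Out|High); Entry deterred. Incumbent net profit = 6

Work:
After Low K: Entrant enters (4 > 0)
After High K: Entrant stays out (-1 < 0)
Incumbent: Low → 4−3=1, High → 20−14=6
Incumbent chooses High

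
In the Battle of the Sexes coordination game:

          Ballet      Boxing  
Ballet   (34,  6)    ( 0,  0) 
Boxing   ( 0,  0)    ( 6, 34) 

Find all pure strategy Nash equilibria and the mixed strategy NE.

Pure NE: (Ballet, Ballet) and (Boxing, Boxing); Mixed NE: p = 0.85, q = 0.15

Work:
Check pure NE:
(Ballet, Ballet): (34, 6) - no unilateral deviation beneficial
(Boxing, Boxing): (6, 34) - no unilateral deviation beneficial
Mixed NE: P1 plays Ballet with p = 0.85, P2 plays Ballet with q = 0.15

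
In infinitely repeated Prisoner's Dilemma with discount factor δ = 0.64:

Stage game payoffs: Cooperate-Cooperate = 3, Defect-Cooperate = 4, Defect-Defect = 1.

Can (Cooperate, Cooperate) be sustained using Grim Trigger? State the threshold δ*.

δ* = 0.3333; since δ = 0.64 ≥ 0.3333, cooperation can be sustained

Work:
For Grim Trigger:
Cooperate forever: 3/(1-δ)
Defect then punished: 4 + 1·δ/(1-δ)
Need: 3/(1-δ) ≥ 4 + 1·δ/(1-δ)
Solving: δ ≥ (T-R)/(T-P) = (4-3)/(4-1) = 0.3333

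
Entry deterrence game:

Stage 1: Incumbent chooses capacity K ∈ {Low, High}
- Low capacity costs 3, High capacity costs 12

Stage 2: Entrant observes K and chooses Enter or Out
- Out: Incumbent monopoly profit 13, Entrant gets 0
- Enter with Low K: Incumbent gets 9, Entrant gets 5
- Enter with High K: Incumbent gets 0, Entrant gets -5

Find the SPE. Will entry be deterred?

SPE: (Low, Enter|Low, Out|High); Entry not deterred. Incumbent net profit = 6, Entrant gets 5

Work:
After Low K: Entrant enters (5 > 0)
After High K: Entrant stays out (-5 < 0)
Incumbent: Low → 9−3=6, High → 13−12=1
Incumbent chooses Low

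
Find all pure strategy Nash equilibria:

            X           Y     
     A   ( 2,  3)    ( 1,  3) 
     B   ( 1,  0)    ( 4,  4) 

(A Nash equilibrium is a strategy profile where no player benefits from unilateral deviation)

Nash equilibrium: (A, X), (B, Y)

Work:
Best responses:
  P1 vs X: payoffs [2, 1] → best response A (payoff 2)
  P1 vs Y: payoffs [1, 4] → best response B (payoff 4)
  P2 vs A: payoffs [3, 3] → best response X/Y (payoff 3)
  P2 vs B: payoffs [0, 4] → best response Y (payoff 4)
Mutual best responses: (A,X), (B,Y) → Nash equilibria.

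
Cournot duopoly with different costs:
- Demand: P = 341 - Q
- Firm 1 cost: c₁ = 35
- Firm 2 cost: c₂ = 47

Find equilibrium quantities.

q₁* = 106.0, q₂* = 94.0

Work:
Reaction: q₁ = (341 - 35 - q₂)/2
Reaction: q₂ = (341 - 47 - q₁)/2
Solve simultaneously:
q₁* = (341 - 2×35 + 47)/3 = 106.0
q₂* = (341 - 2×47 + 35)/3 = 94.0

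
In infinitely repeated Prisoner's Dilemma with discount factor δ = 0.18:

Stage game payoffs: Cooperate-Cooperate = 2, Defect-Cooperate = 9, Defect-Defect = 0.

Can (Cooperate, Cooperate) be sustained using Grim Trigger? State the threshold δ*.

δ* = 0.7778; since δ = 0.18 < 0.7778, cooperation cannot be sustained

Work:
For Grim Trigger:
Cooperate forever: 2/(1-δ)
Defect then punished: 9 + 0·δ/(1-δ)
Need: 2/(1-δ) ≥ 9 + 0·δ/(1-δ)
Solving: δ ≥ (T-R)/(T-P) = (9-2)/(9-0) = 0.7778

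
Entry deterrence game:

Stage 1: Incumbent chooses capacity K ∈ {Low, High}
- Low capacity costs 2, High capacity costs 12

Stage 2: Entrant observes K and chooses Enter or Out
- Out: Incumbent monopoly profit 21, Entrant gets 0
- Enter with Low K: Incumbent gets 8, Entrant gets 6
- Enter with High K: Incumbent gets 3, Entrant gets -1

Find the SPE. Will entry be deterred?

SPE: (High, Enter|Low, Out|High); Entry deterred. Incumbent net profit = 9

Work:
After Low K: Entrant enters (6 > 0)
After High K: Entrant stays out (-1 < 0)
Incumbent: Low → 8−2=6, High → 21−12=9
Incumbent chooses High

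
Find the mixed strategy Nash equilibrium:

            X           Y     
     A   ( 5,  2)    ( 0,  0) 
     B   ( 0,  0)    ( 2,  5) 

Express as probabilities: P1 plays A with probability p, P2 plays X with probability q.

p = 0.7143, q = 0.2857

Work:
Find probabilities that make opponent indifferent:
P2 chooses q to make P1 indifferent between A and B
P1 chooses p to make P2 indifferent between X and Y
Mixed NE: P1 plays (A: 0.7143, B: 0.2857), P2 plays (X: 0.2857, Y: 0.7143)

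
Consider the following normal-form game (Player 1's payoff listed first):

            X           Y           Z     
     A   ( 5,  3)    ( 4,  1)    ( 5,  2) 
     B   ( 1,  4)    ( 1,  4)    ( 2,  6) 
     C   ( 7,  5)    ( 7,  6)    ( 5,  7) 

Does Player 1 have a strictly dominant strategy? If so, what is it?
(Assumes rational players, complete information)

No strictly dominant strategy exists for Player 1

Work:
A strategy strictly dominates another if it gives a strictly higher payoff against every opponent action. Compare each pair of P1's strategies column-by-column:
  A vs B: [5 vs 1, 4 vs 1, 5 vs 2] → A strictly dominates B
  A vs C: [5 vs 7, 4 vs 7, 5 vs 5] → A does not strictly dominate C (column X: 5 ≤ 7)
  B vs A: [1 vs 5, 1 vs 4, 2 vs 5] → B does not strictly dominate A (column X: 1 ≤ 5)
  B vs C: [1 vs 7, 1 vs 7, 2 vs 5] → B does not strictly dominate C (column X: 1 ≤ 7)
  C vs A: [7 vs 5, 7 vs 4, 5 vs 5] → C does not strictly dominate A (column Z: 5 ≤ 5)
  C vs B: [7 vs 1, 7 vs 1, 5 vs 2] → C strictly dominates B
No single strategy strictly dominates all others → no strictly dominant strategy.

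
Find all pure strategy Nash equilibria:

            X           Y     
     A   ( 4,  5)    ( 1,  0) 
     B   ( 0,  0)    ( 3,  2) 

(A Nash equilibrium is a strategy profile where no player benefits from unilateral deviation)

Nash equilibrium: (A, X), (B, Y)

Work:
Best responses:
  P1 vs X: payoffs [4, 0] → best response A (payoff 4)
  P1 vs Y: payoffs [1, 3] → best response B (payoff 3)
  P2 vs A: payoffs [5, 0] → best response X (payoff 5)
  P2 vs B: payoffs [0, 2] → best response Y (payoff 2)
Mutual best responses: (A,X), (B,Y) → Nash equilibria.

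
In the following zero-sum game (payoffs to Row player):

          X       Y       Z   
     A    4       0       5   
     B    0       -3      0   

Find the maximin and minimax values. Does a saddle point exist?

Maximin = 0, Minimax = 0, Saddle: True

Work:
Row minimums: [0, -3] → maximin = 0
Column maximums: [4, 0, 5] → minimax = 0
Saddle point exists! Game value = 0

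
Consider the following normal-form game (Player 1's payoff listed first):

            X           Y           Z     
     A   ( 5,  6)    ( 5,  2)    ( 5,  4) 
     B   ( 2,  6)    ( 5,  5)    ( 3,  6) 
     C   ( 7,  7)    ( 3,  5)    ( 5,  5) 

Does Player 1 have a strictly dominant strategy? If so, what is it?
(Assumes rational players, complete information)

No strictly dominant strategy exists for Player 1

Work:
A strategy strictly dominates another if it gives a strictly higher payoff against every opponent action. Compare each pair of P1's strategies column-by-column:
  A vs B: [5 vs 2, 5 vs 5, 5 vs 3] → A does not strictly dominate B (column Y: 5 ≤ 5)
  A vs C: [5 vs 7, 5 vs 3, 5 vs 5] → A does not strictly dominate C (column X: 5 ≤ 7)
  B vs A: [2 vs 5, 5 vs 5, 3 vs 5] → B does not strictly dominate A (column X: 2 ≤ 5)
  B vs C: [2 vs 7, 5 vs 3, 3 vs 5] → B does not strictly dominate C (column X: 2 ≤ 7)
  C vs A: [7 vs 5, 3 vs 5, 5 vs 5] → C does not strictly dominate A (column Y: 3 ≤ 5)
  C vs B: [7 vs 2, 3 vs 5, 5 vs 3] → C does not strictly dominate B (column Y: 3 ≤ 5)
No single strategy strictly dominates all others → no strictly dominant strategy.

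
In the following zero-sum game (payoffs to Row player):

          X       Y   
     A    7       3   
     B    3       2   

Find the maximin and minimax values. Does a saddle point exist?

Maximin = 3, Minimax = 3, Saddle: True

Work:
Row minimums: [3, 2] → maximin = 3
Column maximums: [7, 3] → minimax = 3
Saddle point exists! Game value = 3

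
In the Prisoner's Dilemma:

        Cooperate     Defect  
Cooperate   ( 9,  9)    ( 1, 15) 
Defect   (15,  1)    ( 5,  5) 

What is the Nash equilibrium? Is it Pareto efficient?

(Defect, Defect) is NE; not Pareto efficient

Work:
Defect dominates Cooperate for both players:
If P2 cooperates: Defect (15) > Cooperate (9)
If P2 defects: Defect (5) > Cooperate (1)
NE: (Defect, Defect) with payoff (5, 5)
But (Cooperate, Cooperate) = (9, 9) Pareto dominates (5, 5)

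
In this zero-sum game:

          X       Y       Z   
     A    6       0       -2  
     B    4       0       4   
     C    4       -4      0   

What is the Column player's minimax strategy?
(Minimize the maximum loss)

Column should play Y, value = 0

Work:
Column player minimizes Row's maximum payoff:
Column X: max payoff to Row = 6
Column Y: max payoff to Row = 0
Column Z: max payoff to Row = 4
Minimum is 0, achieved by column Y.
Minimax strategy: Y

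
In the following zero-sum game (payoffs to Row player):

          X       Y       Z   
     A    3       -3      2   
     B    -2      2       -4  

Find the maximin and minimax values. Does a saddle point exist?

Maximin = -3, Minimax = 2, Saddle: False

Work:
Row minimums: [-3, -4] → maximin = -3
Column maximums: [3, 2, 2] → minimax = 2
No saddle point (maximin ≠ minimax). Mixed strategy needed.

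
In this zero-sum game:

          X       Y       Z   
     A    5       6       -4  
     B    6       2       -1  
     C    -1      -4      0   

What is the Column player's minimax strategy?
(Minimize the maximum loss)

Column should play Z, value = 0

Work:
Column player minimizes Row's maximum payoff:
Column X: max payoff to Row = 6
Column Y: max payoff to Row = 6
Column Z: max payoff to Row = 0
Minimum is 0, achieved by column Z.
Minimax strategy: Z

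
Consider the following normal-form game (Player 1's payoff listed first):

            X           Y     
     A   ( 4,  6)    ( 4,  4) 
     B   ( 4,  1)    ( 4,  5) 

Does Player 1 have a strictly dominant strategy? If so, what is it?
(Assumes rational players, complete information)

No strictly dominant strategy exists for Player 1

Work:
A strategy strictly dominates another if it gives a strictly higher payoff against every opponent action. Compare each pair of P1's strategies column-by-column:
  A vs B: [4 vs 4, 4 vs 4] → A does not strictly dominate B (column X: 4 ≤ 4)
  B vs A: [4 vs 4, 4 vs 4] → B does not strictly dominate A (column X: 4 ≤ 4)
No single strategy strictly dominates all others → no strictly dominant strategy.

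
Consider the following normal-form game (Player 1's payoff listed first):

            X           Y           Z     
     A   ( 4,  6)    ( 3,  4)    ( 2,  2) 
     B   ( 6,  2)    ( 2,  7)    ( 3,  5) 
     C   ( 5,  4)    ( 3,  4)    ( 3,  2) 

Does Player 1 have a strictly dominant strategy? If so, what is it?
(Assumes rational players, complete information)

No strictly dominant strategy exists for Player 1

Work:
A strategy strictly dominates another if it gives a strictly higher payoff against every opponent action. Compare each pair of P1's strategies column-by-column:
  A vs B: [4 vs 6, 3 vs 2, 2 vs 3] → A does not strictly dominate B (column X: 4 ≤ 6)
  A vs C: [4 vs 5, 3 vs 3, 2 vs 3] → A does not strictly dominate C (column X: 4 ≤ 5)
  B vs A: [6 vs 4, 2 vs 3, 3 vs 2] → B does not strictly dominate A (column Y: 2 ≤ 3)
  B vs C: [6 vs 5, 2 vs 3, 3 vs 3] → B does not strictly dominate C (column Y: 2 ≤ 3)
  C vs A: [5 vs 4, 3 vs 3, 3 vs 2] → C does not strictly dominate A (column Y: 3 ≤ 3)
  C vs B: [5 vs 6, 3 vs 2, 3 vs 3] → C does not strictly dominate B (column X: 5 ≤ 6)
No single strategy strictly dominates all others → no strictly dominant strategy.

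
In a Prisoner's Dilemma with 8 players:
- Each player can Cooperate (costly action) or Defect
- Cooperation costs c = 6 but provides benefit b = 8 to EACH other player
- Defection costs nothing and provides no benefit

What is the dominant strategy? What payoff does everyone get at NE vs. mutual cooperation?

Dominant: Defect; NE payoff = 0; Coop payoff = 50

Work:
Defect dominates (saves cost c = 6, benefit to others is external)
NE: All defect → everyone gets 0
If all cooperate: each receives (7)×8 - 6 = 50
Social dilemma: 50 > 0 but NE gives 0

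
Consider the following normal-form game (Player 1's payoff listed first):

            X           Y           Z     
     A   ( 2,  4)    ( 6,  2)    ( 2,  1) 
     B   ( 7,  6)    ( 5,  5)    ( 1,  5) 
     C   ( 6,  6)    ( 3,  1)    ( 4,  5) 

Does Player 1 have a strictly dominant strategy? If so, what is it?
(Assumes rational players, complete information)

No strictly dominant strategy exists for Player 1

Work:
A strategy strictly dominates another if it gives a strictly higher payoff against every opponent action. Compare each pair of P1's strategies column-by-column:
  A vs B: [2 vs 7, 6 vs 5, 2 vs 1] → A does not strictly dominate B (column X: 2 ≤ 7)
  A vs C: [2 vs 6, 6 vs 3, 2 vs 4] → A does not strictly dominate C (column X: 2 ≤ 6)
  B vs A: [7 vs 2, 5 vs 6, 1 vs 2] → B does not strictly dominate A (column Y: 5 ≤ 6)
  B vs C: [7 vs 6, 5 vs 3, 1 vs 4] → B does not strictly dominate C (column Z: 1 ≤ 4)
  C vs A: [6 vs 2, 3 vs 6, 4 vs 2] → C does not strictly dominate A (column Y: 3 ≤ 6)
  C vs B: [6 vs 7, 3 vs 5, 4 vs 1] → C does not strictly dominate B (column X: 6 ≤ 7)
No single strategy strictly dominates all others → no strictly dominant strategy.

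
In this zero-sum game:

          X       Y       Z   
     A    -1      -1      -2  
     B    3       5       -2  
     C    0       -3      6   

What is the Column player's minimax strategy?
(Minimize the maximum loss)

Column should play X, value = 3

Work:
Column player minimizes Row's maximum payoff:
Column X: max payoff to Row = 3
Column Y: max payoff to Row = 5
Column Z: max payoff to Row = 6
Minimum is 3, achieved by column X.
Minimax strategy: X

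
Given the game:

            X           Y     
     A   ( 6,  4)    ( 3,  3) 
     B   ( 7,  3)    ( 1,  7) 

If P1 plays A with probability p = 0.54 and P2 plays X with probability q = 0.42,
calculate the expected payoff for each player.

E[P1] = 3.9196, E[P2] = 4.294

Work:
E[P1] = p·q·π₁(A,X) + p·(1-q)·π₁(A,Y) + (1-p)·q·π₁(B,X) + (1-p)·(1-q)·π₁(B,Y)
= 0.54·0.42·6 + 0.54·0.58·3 + 0.46·0.42·7 + 0.46·0.58·1
= 3.9196

E[P2] = 4.294 (similar calculation)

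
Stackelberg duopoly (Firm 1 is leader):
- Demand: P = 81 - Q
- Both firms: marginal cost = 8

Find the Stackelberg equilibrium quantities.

q₁* (leader) = 36.5, q₂* (follower) = 18.25

Work:
Follower's reaction: q₂ = (a - c - q₁)/2
Leader substitutes: π₁ = q₁·(a - q₁ - (a-c-q₁)/2 - c)
FOC: q₁* = (81 - 8)/2 = 36.50
Then: q₂* = (81 - 8 - 36.5)/2 = 18.25
Leader has first-mover advantage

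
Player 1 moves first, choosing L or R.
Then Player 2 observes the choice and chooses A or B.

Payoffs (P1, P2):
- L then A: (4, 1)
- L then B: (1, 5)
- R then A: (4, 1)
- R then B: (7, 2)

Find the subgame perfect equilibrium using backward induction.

P1 plays R, P2 plays B after L and B after R; Payoff (7, 2)

Work:
Backward induction:
After L: P2 chooses B → P1 gets 1
After R: P2 chooses B → P1 gets 7
P1 chooses R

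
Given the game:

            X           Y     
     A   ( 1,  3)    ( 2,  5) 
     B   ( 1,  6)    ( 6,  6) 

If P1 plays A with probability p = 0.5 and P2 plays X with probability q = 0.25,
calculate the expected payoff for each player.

E[P1] = 3.25, E[P2] = 5.25

Work:
E[P1] = p·q·π₁(A,X) + p·(1-q)·π₁(A,Y) + (1-p)·q·π₁(B,X) + (1-p)·(1-q)·π₁(B,Y)
= 0.5·0.25·1 + 0.5·0.75·2 + 0.5·0.25·1 + 0.5·0.75·6
= 3.25

E[P2] = 5.25 (similar calculation)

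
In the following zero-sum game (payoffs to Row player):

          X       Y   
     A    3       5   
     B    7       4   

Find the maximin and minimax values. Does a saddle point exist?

Maximin = 4, Minimax = 5, Saddle: False

Work:
Row minimums: [3, 4] → maximin = 4
Column maximums: [7, 5] → minimax = 5
No saddle point (maximin ≠ minimax). Mixed strategy needed.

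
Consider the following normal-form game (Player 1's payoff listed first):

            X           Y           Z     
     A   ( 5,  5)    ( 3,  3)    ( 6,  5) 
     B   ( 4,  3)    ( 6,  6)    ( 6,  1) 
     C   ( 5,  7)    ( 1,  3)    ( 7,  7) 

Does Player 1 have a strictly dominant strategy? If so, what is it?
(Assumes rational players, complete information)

No strictly dominant strategy exists for Player 1

Work:
A strategy strictly dominates another if it gives a strictly higher payoff against every opponent action. Compare each pair of P1's strategies column-by-column:
  A vs B: [5 vs 4, 3 vs 6, 6 vs 6] → A does not strictly dominate B (column Y: 3 ≤ 6)
  A vs C: [5 vs 5, 3 vs 1, 6 vs 7] → A does not strictly dominate C (column X: 5 ≤ 5)
  B vs A: [4 vs 5, 6 vs 3, 6 vs 6] → B does not strictly dominate A (column X: 4 ≤ 5)
  B vs C: [4 vs 5, 6 vs 1, 6 vs 7] → B does not strictly dominate C (column X: 4 ≤ 5)
  C vs A: [5 vs 5, 1 vs 3, 7 vs 6] → C does not strictly dominate A (column X: 5 ≤ 5)
  C vs B: [5 vs 4, 1 vs 6, 7 vs 6] → C does not strictly dominate B (column Y: 1 ≤ 6)
No single strategy strictly dominates all others → no strictly dominant strategy.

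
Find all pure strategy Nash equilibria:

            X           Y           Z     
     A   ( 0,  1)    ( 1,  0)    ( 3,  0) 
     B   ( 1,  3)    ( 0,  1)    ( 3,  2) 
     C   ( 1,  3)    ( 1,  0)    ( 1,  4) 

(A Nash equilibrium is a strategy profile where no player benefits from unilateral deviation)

Nash equilibrium: (B, X)

Work:
Best responses:
  P1 vs X: payoffs [0, 1, 1] → best response B/C (payoff 1)
  P1 vs Y: payoffs [1, 0, 1] → best response A/C (payoff 1)
  P1 vs Z: payoffs [3, 3, 1] → best response A/B (payoff 3)
  P2 vs A: payoffs [1, 0, 0] → best response X (payoff 1)
  P2 vs B: payoffs [3, 1, 2] → best response X (payoff 3)
  P2 vs C: payoffs [3, 0, 4] → best response Z (payoff 4)
Mutual best responses: (B,X) → Nash equilibria.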